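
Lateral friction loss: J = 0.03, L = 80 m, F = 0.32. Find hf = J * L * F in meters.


hf = J * L * F = 0.03 * 80 * 0.32 = 0.7680 m

0.7680 m


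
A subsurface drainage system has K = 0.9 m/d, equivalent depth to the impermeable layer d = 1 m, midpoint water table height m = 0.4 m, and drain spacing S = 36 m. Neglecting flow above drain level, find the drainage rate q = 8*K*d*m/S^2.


q = 8*K*d*m/S^2
q = 8*0.9*1*0.4/36^2
q = 2.8800 / 1296

0.0022 m/d


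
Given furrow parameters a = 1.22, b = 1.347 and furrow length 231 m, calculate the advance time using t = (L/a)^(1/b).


t = (L/a)^(1/b)
t = (231/1.22)^(1/1.347)
t = 189.344262^(1/1.347)

49.0468 min


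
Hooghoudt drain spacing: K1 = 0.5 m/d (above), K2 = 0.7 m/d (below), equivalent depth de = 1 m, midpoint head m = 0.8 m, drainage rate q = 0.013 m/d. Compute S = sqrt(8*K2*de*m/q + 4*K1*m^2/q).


S^2 = 8*K2*de*m/q + 4*K1*m^2/q
S^2 = 8*0.7*1*0.8/0.013 + 4*0.5*0.8^2/0.013
S = sqrt(443.0769)

21.0494 m


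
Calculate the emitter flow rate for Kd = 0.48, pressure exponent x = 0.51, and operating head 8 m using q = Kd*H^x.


q = Kd * H^x = 0.48 * 8^0.51 = 0.48 * 2.887858

1.3862 L/h


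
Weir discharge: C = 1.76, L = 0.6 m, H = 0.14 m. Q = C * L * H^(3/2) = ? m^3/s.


Q = C * L * H^(3/2) = 1.76 * 0.6 * 0.14^1.5 = 1.76 * 0.6 * 0.052383

0.0553 m^3/s


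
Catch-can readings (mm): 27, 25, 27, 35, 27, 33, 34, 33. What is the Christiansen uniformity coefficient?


mean = 30.125000 mm
MAD = 3.625000 mm
CU = (1 - 3.625000/30.125000)*100

87.9668 %


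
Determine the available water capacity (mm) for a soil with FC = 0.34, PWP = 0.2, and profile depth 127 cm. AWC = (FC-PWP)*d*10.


AWC = (FC - PWP) * d * 10
AWC = (0.34 - 0.2) * 127 * 10
AWC = 0.1400 * 127 * 10

177.8000 mm


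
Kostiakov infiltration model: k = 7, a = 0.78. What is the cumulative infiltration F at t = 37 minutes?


F = k * t^a = 7 * 37^0.78
F = 7 * 16.718501

117.0295 mm


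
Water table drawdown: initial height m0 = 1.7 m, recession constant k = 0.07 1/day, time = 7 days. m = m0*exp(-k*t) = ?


m = m0 * exp(-k*t)
m = 1.7 * exp(-0.07 * 7)
m = 1.7 * exp(-0.4900)

1.0415 m


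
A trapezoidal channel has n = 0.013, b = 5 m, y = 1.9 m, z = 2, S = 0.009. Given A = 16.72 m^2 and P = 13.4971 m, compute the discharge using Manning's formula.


R = A/P = 16.72/13.4971 = 1.238785
Q = (1/0.013) * 16.72 * 1.238785^(2/3) * 0.009^0.5

140.7380 m^3/s


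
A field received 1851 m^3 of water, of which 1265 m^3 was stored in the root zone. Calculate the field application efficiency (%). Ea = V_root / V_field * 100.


Ea = V_root / V_field * 100 = 1265 / 1851 * 100 = 68.3414%

68.3414 %


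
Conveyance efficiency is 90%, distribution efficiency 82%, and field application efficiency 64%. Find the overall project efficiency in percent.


Ec = 0.9, Eb = 0.82, Ea = 0.64
E = 0.9 * 0.82 * 0.64 * 100 = 47.2320%

47.2320 %


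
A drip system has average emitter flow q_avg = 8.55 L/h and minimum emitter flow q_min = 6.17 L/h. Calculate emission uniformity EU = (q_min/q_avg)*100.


EU = (q_min/q_avg)*100 = (6.17/8.55)*100 = 72.1637%

72.1637 %


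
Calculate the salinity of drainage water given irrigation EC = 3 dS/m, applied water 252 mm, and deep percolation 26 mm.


EC_dw = EC_iw * D_iw / D_dw
EC_dw = 3 * 252 / 26
EC_dw = 756 / 26

29.0769 dS/m


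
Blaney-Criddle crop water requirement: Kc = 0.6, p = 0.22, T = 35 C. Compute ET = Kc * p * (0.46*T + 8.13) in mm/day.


ET = Kc * p * (0.46*T + 8.13)
ET = 0.6 * 0.22 * (0.46*35 + 8.13)
ET = 0.6 * 0.22 * 24.2300

3.1984 mm/day


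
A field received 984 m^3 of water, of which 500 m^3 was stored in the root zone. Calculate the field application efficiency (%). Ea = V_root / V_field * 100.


Ea = V_root / V_field * 100 = 500 / 984 * 100 = 50.8130%

50.8130 %


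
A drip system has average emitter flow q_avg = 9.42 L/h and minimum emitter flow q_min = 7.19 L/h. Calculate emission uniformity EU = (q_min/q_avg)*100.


EU = (q_min/q_avg)*100 = (7.19/9.42)*100 = 76.3270%

76.3270 %


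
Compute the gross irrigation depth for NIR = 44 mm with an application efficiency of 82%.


Ea = 82% = 0.82
GID = NIR / Ea = 44 / 0.82 = 53.6585 mm

53.6585 mm


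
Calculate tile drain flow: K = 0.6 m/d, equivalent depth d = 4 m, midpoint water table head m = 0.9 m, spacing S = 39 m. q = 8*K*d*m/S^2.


q = 8*K*d*m/S^2
q = 8*0.6*4*0.9/39^2
q = 17.2800 / 1521

0.0114 m/d


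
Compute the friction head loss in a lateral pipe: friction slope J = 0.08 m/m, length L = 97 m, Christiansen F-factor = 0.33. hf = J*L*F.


hf = J * L * F = 0.08 * 97 * 0.33 = 2.5608 m

2.5608 m


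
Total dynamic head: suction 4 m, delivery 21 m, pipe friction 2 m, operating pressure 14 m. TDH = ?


TDH = Hs + Hd + hf + Hp = 4 + 21 + 2 + 14 = 41

41 m


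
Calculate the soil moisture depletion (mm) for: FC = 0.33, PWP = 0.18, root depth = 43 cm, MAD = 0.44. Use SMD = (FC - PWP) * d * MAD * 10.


SMD = (FC - PWP) * d * MAD * 10
SMD = (0.33 - 0.18) * 43 * 0.44 * 10
SMD = 0.1500 * 43 * 0.44 * 10

28.3800 mm


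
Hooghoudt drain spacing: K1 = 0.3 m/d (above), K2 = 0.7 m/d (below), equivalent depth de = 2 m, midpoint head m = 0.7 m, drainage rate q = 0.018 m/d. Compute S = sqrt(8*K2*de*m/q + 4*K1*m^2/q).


S^2 = 8*K2*de*m/q + 4*K1*m^2/q
S^2 = 8*0.7*2*0.7/0.018 + 4*0.3*0.7^2/0.018
S = sqrt(468.2222)

21.6384 m


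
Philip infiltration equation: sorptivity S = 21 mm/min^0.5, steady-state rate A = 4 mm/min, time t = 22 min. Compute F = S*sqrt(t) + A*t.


F = S*sqrt(t) + A*t
F = 21*sqrt(22) + 4*22
F = 21*4.690416 + 88

186.4987 mm


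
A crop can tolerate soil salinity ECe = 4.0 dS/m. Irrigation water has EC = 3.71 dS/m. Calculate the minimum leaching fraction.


LR = ECiw / (5*ECe - ECiw)
LR = 3.71 / (5*4.0 - 3.71)
LR = 3.71 / 16.2900

0.2277


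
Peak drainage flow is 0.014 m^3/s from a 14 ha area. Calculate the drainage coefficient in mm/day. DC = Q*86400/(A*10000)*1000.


DC = Q * 86400 / (A * 10000) * 1000
DC = 0.014 * 86400 / (14 * 10000) * 1000
DC = 1209600.0000 / 140000

8.6400 mm/day


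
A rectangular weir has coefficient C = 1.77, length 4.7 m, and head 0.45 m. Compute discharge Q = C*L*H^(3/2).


Q = C * L * H^(3/2) = 1.77 * 4.7 * 0.45^1.5 = 1.77 * 4.7 * 0.301869

2.5112 m^3/s


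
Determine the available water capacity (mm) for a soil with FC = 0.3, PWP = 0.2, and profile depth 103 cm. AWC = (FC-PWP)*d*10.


AWC = (FC - PWP) * d * 10
AWC = (0.3 - 0.2) * 103 * 10
AWC = 0.1000 * 103 * 10

103.0000 mm


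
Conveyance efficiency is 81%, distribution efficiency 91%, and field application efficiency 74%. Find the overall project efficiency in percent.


Ec = 0.81, Eb = 0.91, Ea = 0.74
E = 0.81 * 0.91 * 0.74 * 100 = 54.5454%

54.5454 %


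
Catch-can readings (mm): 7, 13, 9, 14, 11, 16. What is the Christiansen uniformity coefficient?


mean = 11.666667 mm
MAD = 2.666667 mm
CU = (1 - 2.666667/11.666667)*100

77.1429 %


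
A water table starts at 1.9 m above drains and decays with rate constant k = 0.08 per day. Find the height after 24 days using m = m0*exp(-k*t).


m = m0 * exp(-k*t)
m = 1.9 * exp(-0.08 * 24)
m = 1.9 * exp(-1.9200)

0.2786 m


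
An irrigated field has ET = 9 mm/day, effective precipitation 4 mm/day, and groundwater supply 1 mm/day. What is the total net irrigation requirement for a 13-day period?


Daily deficit = ET - Pe - GW = 9 - 4 - 1 = 4 mm/day
NIR = 4 * 13 = 52 mm

52.0000 mm


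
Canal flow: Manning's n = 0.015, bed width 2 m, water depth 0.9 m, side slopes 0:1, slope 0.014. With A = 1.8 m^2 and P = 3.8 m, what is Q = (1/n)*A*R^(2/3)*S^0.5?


R = A/P = 1.8/3.8 = 0.473684
Q = (1/0.015) * 1.8 * 0.473684^(2/3) * 0.014^0.5

8.6279 m^3/s


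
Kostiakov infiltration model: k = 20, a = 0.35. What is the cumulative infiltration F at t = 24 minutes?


F = k * t^a = 20 * 24^0.35
F = 20 * 3.041403

60.8281 mm


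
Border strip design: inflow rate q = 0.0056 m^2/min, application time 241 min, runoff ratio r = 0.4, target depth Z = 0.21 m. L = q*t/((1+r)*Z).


L = q*t/((1+r)*Z)
L = 0.0056*241/((1+0.4)*0.21)
L = 1.3496/0.294

4.5905 m


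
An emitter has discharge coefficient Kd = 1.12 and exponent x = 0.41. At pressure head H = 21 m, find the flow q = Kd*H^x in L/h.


q = Kd * H^x = 1.12 * 21^0.41 = 1.12 * 3.484255

3.9024 L/h


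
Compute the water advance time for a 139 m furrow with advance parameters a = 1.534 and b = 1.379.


t = (L/a)^(1/b)
t = (139/1.534)^(1/1.379)
t = 90.612777^(1/1.379)

26.2592 min


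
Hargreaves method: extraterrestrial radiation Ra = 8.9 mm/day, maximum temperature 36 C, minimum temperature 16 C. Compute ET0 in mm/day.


Tmean = (Tmax + Tmin)/2 = (36 + 16)/2 = 26.0
ET0 = 0.0023 * 8.9 * (26.0 + 17.8) * sqrt(36 - 16)
ET0 = 0.0023 * 8.9 * 43.8 * 4.472136

4.0097 mm/day


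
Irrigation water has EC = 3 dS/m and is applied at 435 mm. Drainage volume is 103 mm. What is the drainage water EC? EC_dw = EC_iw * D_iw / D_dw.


EC_dw = EC_iw * D_iw / D_dw
EC_dw = 3 * 435 / 103
EC_dw = 1305 / 103

12.6699 dS/m


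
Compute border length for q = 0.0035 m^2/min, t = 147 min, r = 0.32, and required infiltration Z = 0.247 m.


L = q*t/((1+r)*Z)
L = 0.0035*147/((1+0.32)*0.247)
L = 0.5145/0.32604

1.5780 m


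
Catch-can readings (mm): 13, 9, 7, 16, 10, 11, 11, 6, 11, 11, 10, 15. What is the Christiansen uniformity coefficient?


mean = 10.833333 mm
MAD = 2.027778 mm
CU = (1 - 2.027778/10.833333)*100

81.2820 %


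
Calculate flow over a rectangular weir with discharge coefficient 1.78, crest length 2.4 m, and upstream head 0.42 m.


Q = C * L * H^(3/2) = 1.78 * 2.4 * 0.42^1.5 = 1.78 * 2.4 * 0.272191

1.1628 m^3/s


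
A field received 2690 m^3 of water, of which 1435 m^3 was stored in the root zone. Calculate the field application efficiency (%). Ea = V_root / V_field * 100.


Ea = V_root / V_field * 100 = 1435 / 2690 * 100 = 53.3457%

53.3457 %


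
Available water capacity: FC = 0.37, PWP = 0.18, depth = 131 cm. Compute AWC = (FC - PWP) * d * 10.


AWC = (FC - PWP) * d * 10
AWC = (0.37 - 0.18) * 131 * 10
AWC = 0.1900 * 131 * 10

248.9000 mm


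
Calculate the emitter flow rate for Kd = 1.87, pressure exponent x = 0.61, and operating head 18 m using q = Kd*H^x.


q = Kd * H^x = 1.87 * 18^0.61 = 1.87 * 5.830640

10.9033 L/h


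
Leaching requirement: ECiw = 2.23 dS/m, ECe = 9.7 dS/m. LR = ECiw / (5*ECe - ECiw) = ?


LR = ECiw / (5*ECe - ECiw)
LR = 2.23 / (5*9.7 - 2.23)
LR = 2.23 / 46.2700

0.0482


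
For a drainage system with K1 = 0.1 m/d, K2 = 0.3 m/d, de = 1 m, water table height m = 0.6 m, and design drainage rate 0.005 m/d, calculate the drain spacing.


S^2 = 8*K2*de*m/q + 4*K1*m^2/q
S^2 = 8*0.3*1*0.6/0.005 + 4*0.1*0.6^2/0.005
S = sqrt(316.8000)

17.7989 m


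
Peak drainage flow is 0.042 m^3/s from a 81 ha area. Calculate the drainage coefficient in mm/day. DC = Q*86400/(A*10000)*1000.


DC = Q * 86400 / (A * 10000) * 1000
DC = 0.042 * 86400 / (81 * 10000) * 1000
DC = 3628800.0000 / 810000

4.4800 mm/day


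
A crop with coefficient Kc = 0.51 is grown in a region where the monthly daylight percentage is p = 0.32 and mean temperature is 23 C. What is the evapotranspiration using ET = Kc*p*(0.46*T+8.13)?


ET = Kc * p * (0.46*T + 8.13)
ET = 0.51 * 0.32 * (0.46*23 + 8.13)
ET = 0.51 * 0.32 * 18.7100

3.0535 mm/day


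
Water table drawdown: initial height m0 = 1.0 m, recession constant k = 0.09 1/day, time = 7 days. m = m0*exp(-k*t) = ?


m = m0 * exp(-k*t)
m = 1.0 * exp(-0.09 * 7)
m = 1.0 * exp(-0.6300)

0.5326 m


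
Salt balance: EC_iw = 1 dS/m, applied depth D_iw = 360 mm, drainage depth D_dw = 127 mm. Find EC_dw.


EC_dw = EC_iw * D_iw / D_dw
EC_dw = 1 * 360 / 127
EC_dw = 360 / 127

2.8346 dS/m


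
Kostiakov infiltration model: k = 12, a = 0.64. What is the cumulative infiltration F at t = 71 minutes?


F = k * t^a = 12 * 71^0.64
F = 12 * 15.304014

183.6482 mm


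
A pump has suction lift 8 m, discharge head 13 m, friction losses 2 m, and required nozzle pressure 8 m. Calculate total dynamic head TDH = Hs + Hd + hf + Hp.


TDH = Hs + Hd + hf + Hp = 8 + 13 + 2 + 8 = 31

31 m


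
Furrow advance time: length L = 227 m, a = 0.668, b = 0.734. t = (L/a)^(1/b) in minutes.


t = (L/a)^(1/b)
t = (227/0.668)^(1/0.734)
t = 339.820359^(1/0.734)

2809.1094 min


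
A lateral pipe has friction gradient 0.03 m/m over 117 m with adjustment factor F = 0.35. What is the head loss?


hf = J * L * F = 0.03 * 117 * 0.35 = 1.2285 m

1.2285 m


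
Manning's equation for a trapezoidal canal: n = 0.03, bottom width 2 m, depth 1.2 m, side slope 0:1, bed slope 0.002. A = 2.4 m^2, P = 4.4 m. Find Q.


R = A/P = 2.4/4.4 = 0.545455
Q = (1/0.03) * 2.4 * 0.545455^(2/3) * 0.002^0.5

2.3884 m^3/s


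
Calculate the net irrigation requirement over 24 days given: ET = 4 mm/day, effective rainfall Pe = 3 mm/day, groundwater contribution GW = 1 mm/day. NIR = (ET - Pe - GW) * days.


Daily deficit = ET - Pe - GW = 4 - 3 - 1 = 0 mm/day
NIR = 0 * 24 = 0 mm

0 mm


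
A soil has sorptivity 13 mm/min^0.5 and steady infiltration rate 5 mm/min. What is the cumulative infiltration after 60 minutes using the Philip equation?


F = S*sqrt(t) + A*t
F = 13*sqrt(60) + 5*60
F = 13*7.745967 + 300

400.6976 mm


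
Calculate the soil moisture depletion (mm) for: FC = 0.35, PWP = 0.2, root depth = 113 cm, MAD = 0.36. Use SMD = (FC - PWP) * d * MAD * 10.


SMD = (FC - PWP) * d * MAD * 10
SMD = (0.35 - 0.2) * 113 * 0.36 * 10
SMD = 0.1500 * 113 * 0.36 * 10

61.0200 mm


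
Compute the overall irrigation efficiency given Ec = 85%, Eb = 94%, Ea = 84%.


Ec = 0.85, Eb = 0.94, Ea = 0.84
E = 0.85 * 0.94 * 0.84 * 100 = 67.1160%

67.1160 %


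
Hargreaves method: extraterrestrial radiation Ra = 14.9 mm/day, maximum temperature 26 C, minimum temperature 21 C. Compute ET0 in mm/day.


Tmean = (Tmax + Tmin)/2 = (26 + 21)/2 = 23.5
ET0 = 0.0023 * 14.9 * (23.5 + 17.8) * sqrt(26 - 21)
ET0 = 0.0023 * 14.9 * 41.3 * 2.236068

3.1648 mm/day


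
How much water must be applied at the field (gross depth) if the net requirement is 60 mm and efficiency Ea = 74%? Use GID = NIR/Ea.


Ea = 74% = 0.74
GID = NIR / Ea = 60 / 0.74 = 81.0811 mm

81.0811 mm


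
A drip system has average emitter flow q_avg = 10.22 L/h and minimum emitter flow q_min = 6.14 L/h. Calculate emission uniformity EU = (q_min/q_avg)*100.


EU = (q_min/q_avg)*100 = (6.14/10.22)*100 = 60.0783%

60.0783 %


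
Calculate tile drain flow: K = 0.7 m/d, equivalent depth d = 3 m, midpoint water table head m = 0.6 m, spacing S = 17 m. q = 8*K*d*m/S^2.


q = 8*K*d*m/S^2
q = 8*0.7*3*0.6/17^2
q = 10.0800 / 289

0.0349 m/d


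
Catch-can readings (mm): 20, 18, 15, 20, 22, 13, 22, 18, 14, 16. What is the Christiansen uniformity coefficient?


mean = 17.800000 mm
MAD = 2.640000 mm
CU = (1 - 2.640000/17.800000)*100

85.1685 %


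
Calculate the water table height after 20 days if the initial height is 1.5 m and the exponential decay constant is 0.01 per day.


m = m0 * exp(-k*t)
m = 1.5 * exp(-0.01 * 20)
m = 1.5 * exp(-0.2000)

1.2281 m


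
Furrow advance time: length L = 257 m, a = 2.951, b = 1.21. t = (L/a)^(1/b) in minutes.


t = (L/a)^(1/b)
t = (257/2.951)^(1/1.21)
t = 87.089122^(1/1.21)

40.1122 min


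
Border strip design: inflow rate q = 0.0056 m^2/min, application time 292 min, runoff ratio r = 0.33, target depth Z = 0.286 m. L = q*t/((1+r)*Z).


L = q*t/((1+r)*Z)
L = 0.0056*292/((1+0.33)*0.286)
L = 1.6352/0.38038

4.2989 m


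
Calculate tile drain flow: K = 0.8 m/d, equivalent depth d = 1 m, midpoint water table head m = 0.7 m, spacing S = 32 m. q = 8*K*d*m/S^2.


q = 8*K*d*m/S^2
q = 8*0.8*1*0.7/32^2
q = 4.4800 / 1024

0.0044 m/d


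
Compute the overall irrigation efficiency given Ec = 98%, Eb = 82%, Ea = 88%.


Ec = 0.98, Eb = 0.82, Ea = 0.88
E = 0.98 * 0.82 * 0.88 * 100 = 70.7168%

70.7168 %


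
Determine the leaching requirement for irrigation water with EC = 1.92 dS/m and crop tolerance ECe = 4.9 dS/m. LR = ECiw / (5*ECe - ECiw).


LR = ECiw / (5*ECe - ECiw)
LR = 1.92 / (5*4.9 - 1.92)
LR = 1.92 / 22.5800

0.0850


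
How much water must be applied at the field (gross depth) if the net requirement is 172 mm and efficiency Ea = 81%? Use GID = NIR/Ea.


Ea = 81% = 0.81
GID = NIR / Ea = 172 / 0.81 = 212.3457 mm

212.3457 mm


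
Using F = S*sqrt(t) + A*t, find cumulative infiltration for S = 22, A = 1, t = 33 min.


F = S*sqrt(t) + A*t
F = 22*sqrt(33) + 1*33
F = 22*5.744563 + 33

159.3804 mm


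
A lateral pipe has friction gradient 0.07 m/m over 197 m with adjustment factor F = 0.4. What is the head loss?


hf = J * L * F = 0.07 * 197 * 0.4 = 5.5160 m

5.5160 m


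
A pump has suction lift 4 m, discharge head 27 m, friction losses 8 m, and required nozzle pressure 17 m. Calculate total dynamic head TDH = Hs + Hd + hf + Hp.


TDH = Hs + Hd + hf + Hp = 4 + 27 + 8 + 17 = 56

56 m


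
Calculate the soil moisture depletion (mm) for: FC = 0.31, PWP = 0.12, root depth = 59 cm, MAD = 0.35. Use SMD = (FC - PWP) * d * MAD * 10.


SMD = (FC - PWP) * d * MAD * 10
SMD = (0.31 - 0.12) * 59 * 0.35 * 10
SMD = 0.1900 * 59 * 0.35 * 10

39.2350 mm


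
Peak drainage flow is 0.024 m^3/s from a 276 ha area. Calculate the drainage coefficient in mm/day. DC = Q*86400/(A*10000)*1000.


DC = Q * 86400 / (A * 10000) * 1000
DC = 0.024 * 86400 / (276 * 10000) * 1000
DC = 2073600.0000 / 2760000

0.7513 mm/day


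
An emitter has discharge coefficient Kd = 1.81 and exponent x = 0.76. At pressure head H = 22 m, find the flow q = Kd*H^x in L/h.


q = Kd * H^x = 1.81 * 22^0.76 = 1.81 * 10.477104

18.9636 L/h


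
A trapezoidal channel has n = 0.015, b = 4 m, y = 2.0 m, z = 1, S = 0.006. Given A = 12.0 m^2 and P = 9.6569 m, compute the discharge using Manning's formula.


R = A/P = 12.0/9.6569 = 1.242635
Q = (1/0.015) * 12.0 * 1.242635^(2/3) * 0.006^0.5

71.6245 m^3/s


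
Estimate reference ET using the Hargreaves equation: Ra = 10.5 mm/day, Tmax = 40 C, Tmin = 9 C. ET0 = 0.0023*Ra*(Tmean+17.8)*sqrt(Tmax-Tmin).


Tmean = (Tmax + Tmin)/2 = (40 + 9)/2 = 24.5
ET0 = 0.0023 * 10.5 * (24.5 + 17.8) * sqrt(40 - 9)
ET0 = 0.0023 * 10.5 * 42.3 * 5.567764

5.6877 mm/day


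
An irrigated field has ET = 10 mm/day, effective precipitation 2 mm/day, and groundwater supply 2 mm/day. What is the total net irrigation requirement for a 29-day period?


Daily deficit = ET - Pe - GW = 10 - 2 - 2 = 6 mm/day
NIR = 6 * 29 = 174 mm

174.0000 mm


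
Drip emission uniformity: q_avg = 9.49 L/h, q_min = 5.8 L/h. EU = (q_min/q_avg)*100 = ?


EU = (q_min/q_avg)*100 = (5.8/9.49)*100 = 61.1170%

61.1170 %


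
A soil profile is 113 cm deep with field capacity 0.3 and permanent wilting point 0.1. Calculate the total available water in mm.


AWC = (FC - PWP) * d * 10
AWC = (0.3 - 0.1) * 113 * 10
AWC = 0.2000 * 113 * 10

226.0000 mm


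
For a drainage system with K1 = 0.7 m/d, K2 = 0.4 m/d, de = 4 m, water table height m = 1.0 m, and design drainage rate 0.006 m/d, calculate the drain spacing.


S^2 = 8*K2*de*m/q + 4*K1*m^2/q
S^2 = 8*0.4*4*1.0/0.006 + 4*0.7*1.0^2/0.006
S = sqrt(2600.0000)

50.9902 m


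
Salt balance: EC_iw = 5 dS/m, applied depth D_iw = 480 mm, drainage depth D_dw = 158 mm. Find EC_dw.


EC_dw = EC_iw * D_iw / D_dw
EC_dw = 5 * 480 / 158
EC_dw = 2400 / 158

15.1899 dS/m


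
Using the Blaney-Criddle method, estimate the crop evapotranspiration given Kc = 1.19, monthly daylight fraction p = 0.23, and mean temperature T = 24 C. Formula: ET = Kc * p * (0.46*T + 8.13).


ET = Kc * p * (0.46*T + 8.13)
ET = 1.19 * 0.23 * (0.46*24 + 8.13)
ET = 1.19 * 0.23 * 19.1700

5.2468 mm/day


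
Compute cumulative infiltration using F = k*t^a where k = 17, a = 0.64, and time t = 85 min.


F = k * t^a = 17 * 85^0.64
F = 17 * 17.172286

291.9289 mm


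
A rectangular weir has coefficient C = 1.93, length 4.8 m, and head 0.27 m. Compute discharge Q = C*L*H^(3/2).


Q = C * L * H^(3/2) = 1.93 * 4.8 * 0.27^1.5 = 1.93 * 4.8 * 0.140296

1.2997 m^3/s


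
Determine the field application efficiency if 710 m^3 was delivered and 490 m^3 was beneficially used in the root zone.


Ea = V_root / V_field * 100 = 490 / 710 * 100 = 69.0141%

69.0141 %


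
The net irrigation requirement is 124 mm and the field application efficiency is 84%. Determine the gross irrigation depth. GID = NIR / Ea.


Ea = 84% = 0.84
GID = NIR / Ea = 124 / 0.84 = 147.6190 mm

147.6190 mm


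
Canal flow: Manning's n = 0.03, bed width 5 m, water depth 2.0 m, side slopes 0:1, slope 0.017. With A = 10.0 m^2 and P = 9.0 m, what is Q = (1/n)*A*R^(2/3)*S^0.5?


R = A/P = 10.0/9.0 = 1.111111
Q = (1/0.03) * 10.0 * 1.111111^(2/3) * 0.017^0.5

46.6239 m^3/s


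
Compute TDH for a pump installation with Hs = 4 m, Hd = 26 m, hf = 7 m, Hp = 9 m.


TDH = Hs + Hd + hf + Hp = 4 + 26 + 7 + 9 = 46

46 m


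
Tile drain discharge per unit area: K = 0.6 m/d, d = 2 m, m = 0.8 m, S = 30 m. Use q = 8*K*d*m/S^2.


q = 8*K*d*m/S^2
q = 8*0.6*2*0.8/30^2
q = 7.6800 / 900

0.0085 m/d


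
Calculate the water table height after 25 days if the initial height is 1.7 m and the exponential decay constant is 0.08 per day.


m = m0 * exp(-k*t)
m = 1.7 * exp(-0.08 * 25)
m = 1.7 * exp(-2.0000)

0.2301 m


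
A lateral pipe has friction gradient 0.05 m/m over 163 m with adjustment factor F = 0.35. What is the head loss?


hf = J * L * F = 0.05 * 163 * 0.35 = 2.8525 m

2.8525 m


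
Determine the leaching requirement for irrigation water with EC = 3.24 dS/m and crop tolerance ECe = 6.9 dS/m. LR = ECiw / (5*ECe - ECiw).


LR = ECiw / (5*ECe - ECiw)
LR = 3.24 / (5*6.9 - 3.24)
LR = 3.24 / 31.2600

0.1036


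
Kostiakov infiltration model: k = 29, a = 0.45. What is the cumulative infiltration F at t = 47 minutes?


F = k * t^a = 29 * 47^0.45
F = 29 * 5.655149

163.9993 mm


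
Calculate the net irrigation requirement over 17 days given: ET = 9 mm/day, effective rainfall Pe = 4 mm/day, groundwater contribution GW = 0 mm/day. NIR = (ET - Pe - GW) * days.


Daily deficit = ET - Pe - GW = 9 - 4 - 0 = 5 mm/day
NIR = 5 * 17 = 85 mm

85.0000 mm


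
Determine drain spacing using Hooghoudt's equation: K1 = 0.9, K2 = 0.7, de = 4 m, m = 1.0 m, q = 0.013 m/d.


S^2 = 8*K2*de*m/q + 4*K1*m^2/q
S^2 = 8*0.7*4*1.0/0.013 + 4*0.9*1.0^2/0.013
S = sqrt(2000.0000)

44.7214 m


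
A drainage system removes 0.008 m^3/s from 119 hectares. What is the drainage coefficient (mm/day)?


DC = Q * 86400 / (A * 10000) * 1000
DC = 0.008 * 86400 / (119 * 10000) * 1000
DC = 691200.0000 / 1190000

0.5808 mm/day


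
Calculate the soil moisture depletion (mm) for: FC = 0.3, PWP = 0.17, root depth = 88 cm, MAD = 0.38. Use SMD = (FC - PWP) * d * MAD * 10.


SMD = (FC - PWP) * d * MAD * 10
SMD = (0.3 - 0.17) * 88 * 0.38 * 10
SMD = 0.1300 * 88 * 0.38 * 10

43.4720 mm


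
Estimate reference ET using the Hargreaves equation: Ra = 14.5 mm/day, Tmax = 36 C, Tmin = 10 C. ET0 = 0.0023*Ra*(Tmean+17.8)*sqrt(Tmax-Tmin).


Tmean = (Tmax + Tmin)/2 = (36 + 10)/2 = 23.0
ET0 = 0.0023 * 14.5 * (23.0 + 17.8) * sqrt(36 - 10)
ET0 = 0.0023 * 14.5 * 40.8 * 5.099020

6.9381 mm/day


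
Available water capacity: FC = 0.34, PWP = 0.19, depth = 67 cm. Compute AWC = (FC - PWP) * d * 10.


AWC = (FC - PWP) * d * 10
AWC = (0.34 - 0.19) * 67 * 10
AWC = 0.1500 * 67 * 10

100.5000 mm


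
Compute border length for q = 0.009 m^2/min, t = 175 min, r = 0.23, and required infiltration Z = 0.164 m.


L = q*t/((1+r)*Z)
L = 0.009*175/((1+0.23)*0.164)
L = 1.575/0.20172

7.8079 m


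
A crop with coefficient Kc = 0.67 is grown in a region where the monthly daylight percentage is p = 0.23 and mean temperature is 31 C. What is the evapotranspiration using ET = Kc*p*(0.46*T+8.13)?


ET = Kc * p * (0.46*T + 8.13)
ET = 0.67 * 0.23 * (0.46*31 + 8.13)
ET = 0.67 * 0.23 * 22.3900

3.4503 mm/day


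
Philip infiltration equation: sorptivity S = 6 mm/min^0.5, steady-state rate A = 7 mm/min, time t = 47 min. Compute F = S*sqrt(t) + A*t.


F = S*sqrt(t) + A*t
F = 6*sqrt(47) + 7*47
F = 6*6.855655 + 329

370.1339 mm


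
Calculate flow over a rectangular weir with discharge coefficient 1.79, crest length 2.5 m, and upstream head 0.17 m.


Q = C * L * H^(3/2) = 1.79 * 2.5 * 0.17^1.5 = 1.79 * 2.5 * 0.070093

0.3137 m^3/s


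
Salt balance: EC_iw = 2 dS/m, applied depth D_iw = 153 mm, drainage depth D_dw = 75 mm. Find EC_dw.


EC_dw = EC_iw * D_iw / D_dw
EC_dw = 2 * 153 / 75
EC_dw = 306 / 75

4.0800 dS/m


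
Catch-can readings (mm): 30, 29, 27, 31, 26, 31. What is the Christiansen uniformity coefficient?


mean = 29.000000 mm
MAD = 1.666667 mm
CU = (1 - 1.666667/29.000000)*100

94.2529 %


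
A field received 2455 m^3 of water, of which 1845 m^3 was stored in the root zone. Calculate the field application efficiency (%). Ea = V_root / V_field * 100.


Ea = V_root / V_field * 100 = 1845 / 2455 * 100 = 75.1527%

75.1527 %


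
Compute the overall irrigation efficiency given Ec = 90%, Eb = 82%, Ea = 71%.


Ec = 0.9, Eb = 0.82, Ea = 0.71
E = 0.9 * 0.82 * 0.71 * 100 = 52.3980%

52.3980 %


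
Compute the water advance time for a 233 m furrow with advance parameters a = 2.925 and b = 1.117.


t = (L/a)^(1/b)
t = (233/2.925)^(1/1.117)
t = 79.658120^(1/1.117)

50.3600 min


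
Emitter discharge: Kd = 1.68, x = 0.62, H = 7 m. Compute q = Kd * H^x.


q = Kd * H^x = 1.68 * 7^0.62 = 1.68 * 3.341649

5.6140 L/h


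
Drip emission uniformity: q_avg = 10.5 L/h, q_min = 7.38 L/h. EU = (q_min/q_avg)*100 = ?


EU = (q_min/q_avg)*100 = (7.38/10.5)*100 = 70.2857%

70.2857 %


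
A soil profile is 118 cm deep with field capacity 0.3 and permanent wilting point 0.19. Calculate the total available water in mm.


AWC = (FC - PWP) * d * 10
AWC = (0.3 - 0.19) * 118 * 10
AWC = 0.1100 * 118 * 10

129.8000 mm


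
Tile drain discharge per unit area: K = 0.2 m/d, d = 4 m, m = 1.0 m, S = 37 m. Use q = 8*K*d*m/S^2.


q = 8*K*d*m/S^2
q = 8*0.2*4*1.0/37^2
q = 6.4000 / 1369

0.0047 m/d


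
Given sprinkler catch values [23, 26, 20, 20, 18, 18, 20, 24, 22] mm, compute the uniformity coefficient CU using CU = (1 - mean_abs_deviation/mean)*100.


mean = 21.222222 mm
MAD = 2.246914 mm
CU = (1 - 2.246914/21.222222)*100

89.4124 %


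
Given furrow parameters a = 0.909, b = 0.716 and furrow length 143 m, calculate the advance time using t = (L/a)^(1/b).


t = (L/a)^(1/b)
t = (143/0.909)^(1/0.716)
t = 157.315732^(1/0.716)

1169.8159 min


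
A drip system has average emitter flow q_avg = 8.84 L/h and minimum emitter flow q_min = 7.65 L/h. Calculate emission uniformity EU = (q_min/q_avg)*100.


EU = (q_min/q_avg)*100 = (7.65/8.84)*100 = 86.5385%

86.5385 %


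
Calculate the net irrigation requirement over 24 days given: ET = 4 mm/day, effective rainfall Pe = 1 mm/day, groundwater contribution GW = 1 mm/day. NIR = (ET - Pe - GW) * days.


Daily deficit = ET - Pe - GW = 4 - 1 - 1 = 2 mm/day
NIR = 2 * 24 = 48 mm

48.0000 mm


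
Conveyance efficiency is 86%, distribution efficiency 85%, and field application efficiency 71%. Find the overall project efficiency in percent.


Ec = 0.86, Eb = 0.85, Ea = 0.71
E = 0.86 * 0.85 * 0.71 * 100 = 51.9010%

51.9010 %


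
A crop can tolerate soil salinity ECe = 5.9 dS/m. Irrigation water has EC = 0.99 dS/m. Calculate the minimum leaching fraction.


LR = ECiw / (5*ECe - ECiw)
LR = 0.99 / (5*5.9 - 0.99)
LR = 0.99 / 28.5100

0.0347


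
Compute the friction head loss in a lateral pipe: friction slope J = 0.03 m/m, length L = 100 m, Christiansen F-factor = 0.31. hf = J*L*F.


hf = J * L * F = 0.03 * 100 * 0.31 = 0.9300 m

0.9300 m


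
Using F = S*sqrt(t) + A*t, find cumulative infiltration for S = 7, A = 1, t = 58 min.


F = S*sqrt(t) + A*t
F = 7*sqrt(58) + 1*58
F = 7*7.615773 + 58

111.3104 mm


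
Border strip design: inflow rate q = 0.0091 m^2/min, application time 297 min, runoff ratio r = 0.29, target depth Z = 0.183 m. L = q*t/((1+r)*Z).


L = q*t/((1+r)*Z)
L = 0.0091*297/((1+0.29)*0.183)
L = 2.7027/0.23607

11.4487 m


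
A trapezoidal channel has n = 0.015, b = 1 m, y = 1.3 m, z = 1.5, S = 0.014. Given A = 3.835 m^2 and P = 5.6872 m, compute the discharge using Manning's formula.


R = A/P = 3.835/5.6872 = 0.674321
Q = (1/0.015) * 3.835 * 0.674321^(2/3) * 0.014^0.5

23.2621 m^3/s


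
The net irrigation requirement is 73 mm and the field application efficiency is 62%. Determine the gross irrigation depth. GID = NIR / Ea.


Ea = 62% = 0.62
GID = NIR / Ea = 73 / 0.62 = 117.7419 mm

117.7419 mm


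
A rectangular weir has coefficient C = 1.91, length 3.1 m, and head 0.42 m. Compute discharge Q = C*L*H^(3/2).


Q = C * L * H^(3/2) = 1.91 * 3.1 * 0.42^1.5 = 1.91 * 3.1 * 0.272191

1.6116 m^3/s


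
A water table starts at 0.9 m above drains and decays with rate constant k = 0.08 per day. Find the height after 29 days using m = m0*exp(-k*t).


m = m0 * exp(-k*t)
m = 0.9 * exp(-0.08 * 29)
m = 0.9 * exp(-2.3200)

0.0884 m


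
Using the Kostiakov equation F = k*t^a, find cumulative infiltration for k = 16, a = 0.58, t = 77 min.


F = k * t^a = 16 * 77^0.58
F = 16 * 12.421230

198.7397 mm


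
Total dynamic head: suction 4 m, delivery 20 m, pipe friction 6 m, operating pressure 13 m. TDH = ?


TDH = Hs + Hd + hf + Hp = 4 + 20 + 6 + 13 = 43

43 m


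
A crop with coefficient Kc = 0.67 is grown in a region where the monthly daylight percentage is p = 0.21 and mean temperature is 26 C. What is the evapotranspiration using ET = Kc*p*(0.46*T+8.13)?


ET = Kc * p * (0.46*T + 8.13)
ET = 0.67 * 0.21 * (0.46*26 + 8.13)
ET = 0.67 * 0.21 * 20.0900

2.8267 mm/day


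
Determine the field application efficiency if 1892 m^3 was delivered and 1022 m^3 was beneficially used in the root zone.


Ea = V_root / V_field * 100 = 1022 / 1892 * 100 = 54.0169%

54.0169 %


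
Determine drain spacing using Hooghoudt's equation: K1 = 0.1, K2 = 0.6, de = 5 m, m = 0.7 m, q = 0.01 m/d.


S^2 = 8*K2*de*m/q + 4*K1*m^2/q
S^2 = 8*0.6*5*0.7/0.01 + 4*0.1*0.7^2/0.01
S = sqrt(1699.6000)

41.2262 m


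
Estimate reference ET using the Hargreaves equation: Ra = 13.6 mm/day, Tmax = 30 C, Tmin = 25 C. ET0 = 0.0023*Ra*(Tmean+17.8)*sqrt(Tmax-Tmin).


Tmean = (Tmax + Tmin)/2 = (30 + 25)/2 = 27.5
ET0 = 0.0023 * 13.6 * (27.5 + 17.8) * sqrt(30 - 25)
ET0 = 0.0023 * 13.6 * 45.3 * 2.236068

3.1685 mm/day


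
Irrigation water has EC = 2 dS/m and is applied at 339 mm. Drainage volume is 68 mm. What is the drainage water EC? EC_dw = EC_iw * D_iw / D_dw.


EC_dw = EC_iw * D_iw / D_dw
EC_dw = 2 * 339 / 68
EC_dw = 678 / 68

9.9706 dS/m


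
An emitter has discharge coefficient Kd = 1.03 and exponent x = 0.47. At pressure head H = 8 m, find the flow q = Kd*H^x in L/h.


q = Kd * H^x = 1.03 * 8^0.47 = 1.03 * 2.657372

2.7371 L/h


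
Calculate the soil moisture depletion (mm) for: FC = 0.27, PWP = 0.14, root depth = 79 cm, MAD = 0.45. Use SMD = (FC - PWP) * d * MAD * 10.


SMD = (FC - PWP) * d * MAD * 10
SMD = (0.27 - 0.14) * 79 * 0.45 * 10
SMD = 0.1300 * 79 * 0.45 * 10

46.2150 mm


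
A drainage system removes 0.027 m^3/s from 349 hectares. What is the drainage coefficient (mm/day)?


DC = Q * 86400 / (A * 10000) * 1000
DC = 0.027 * 86400 / (349 * 10000) * 1000
DC = 2332800.0000 / 3490000

0.6684 mm/day


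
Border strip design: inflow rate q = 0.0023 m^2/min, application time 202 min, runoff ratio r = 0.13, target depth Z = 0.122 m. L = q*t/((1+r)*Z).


L = q*t/((1+r)*Z)
L = 0.0023*202/((1+0.13)*0.122)
L = 0.4646/0.13786

3.3701 m


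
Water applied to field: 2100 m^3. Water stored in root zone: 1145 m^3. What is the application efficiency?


Ea = V_root / V_field * 100 = 1145 / 2100 * 100 = 54.5238%

54.5238 %


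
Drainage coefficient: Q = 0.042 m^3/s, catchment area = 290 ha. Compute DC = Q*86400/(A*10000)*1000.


DC = Q * 86400 / (A * 10000) * 1000
DC = 0.042 * 86400 / (290 * 10000) * 1000
DC = 3628800.0000 / 2900000

1.2513 mm/day


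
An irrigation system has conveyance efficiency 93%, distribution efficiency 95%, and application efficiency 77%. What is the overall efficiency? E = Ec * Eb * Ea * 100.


Ec = 0.93, Eb = 0.95, Ea = 0.77
E = 0.93 * 0.95 * 0.77 * 100 = 68.0295%

68.0295 %


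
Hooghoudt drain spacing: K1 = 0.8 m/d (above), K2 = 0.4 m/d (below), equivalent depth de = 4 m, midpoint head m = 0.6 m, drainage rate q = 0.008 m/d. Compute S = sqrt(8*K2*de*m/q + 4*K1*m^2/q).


S^2 = 8*K2*de*m/q + 4*K1*m^2/q
S^2 = 8*0.4*4*0.6/0.008 + 4*0.8*0.6^2/0.008
S = sqrt(1104.0000)

33.2265 m


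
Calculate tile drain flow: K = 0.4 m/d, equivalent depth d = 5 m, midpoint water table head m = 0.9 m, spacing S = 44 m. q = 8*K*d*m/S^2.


q = 8*K*d*m/S^2
q = 8*0.4*5*0.9/44^2
q = 14.4000 / 1936

0.0074 m/d


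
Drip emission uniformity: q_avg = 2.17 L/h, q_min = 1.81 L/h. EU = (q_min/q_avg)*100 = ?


EU = (q_min/q_avg)*100 = (1.81/2.17)*100 = 83.4101%

83.4101 %


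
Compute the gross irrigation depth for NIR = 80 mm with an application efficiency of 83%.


Ea = 83% = 0.83
GID = NIR / Ea = 80 / 0.83 = 96.3855 mm

96.3855 mm


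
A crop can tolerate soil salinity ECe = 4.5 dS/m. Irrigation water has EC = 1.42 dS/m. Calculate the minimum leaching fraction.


LR = ECiw / (5*ECe - ECiw)
LR = 1.42 / (5*4.5 - 1.42)
LR = 1.42 / 21.0800

0.0674


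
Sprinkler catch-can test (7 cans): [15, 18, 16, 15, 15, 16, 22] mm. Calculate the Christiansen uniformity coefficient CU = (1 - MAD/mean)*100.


mean = 16.714286 mm
MAD = 1.877551 mm
CU = (1 - 1.877551/16.714286)*100

88.7668 %


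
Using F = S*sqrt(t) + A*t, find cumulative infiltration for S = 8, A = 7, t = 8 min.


F = S*sqrt(t) + A*t
F = 8*sqrt(8) + 7*8
F = 8*2.828427 + 56

78.6274 mm


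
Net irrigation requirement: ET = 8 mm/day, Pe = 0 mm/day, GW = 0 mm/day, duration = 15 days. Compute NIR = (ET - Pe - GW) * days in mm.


Daily deficit = ET - Pe - GW = 8 - 0 - 0 = 8 mm/day
NIR = 8 * 15 = 120 mm

120.0000 mm


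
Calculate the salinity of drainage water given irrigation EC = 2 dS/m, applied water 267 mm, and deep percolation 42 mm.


EC_dw = EC_iw * D_iw / D_dw
EC_dw = 2 * 267 / 42
EC_dw = 534 / 42

12.7143 dS/m


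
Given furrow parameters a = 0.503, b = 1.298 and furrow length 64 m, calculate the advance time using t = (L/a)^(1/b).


t = (L/a)^(1/b)
t = (64/0.503)^(1/1.298)
t = 127.236581^(1/1.298)

41.8241 min


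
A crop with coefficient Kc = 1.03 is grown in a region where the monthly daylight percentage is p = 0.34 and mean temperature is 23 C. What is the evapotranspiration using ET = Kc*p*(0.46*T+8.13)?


ET = Kc * p * (0.46*T + 8.13)
ET = 1.03 * 0.34 * (0.46*23 + 8.13)
ET = 1.03 * 0.34 * 18.7100

6.5522 mm/day


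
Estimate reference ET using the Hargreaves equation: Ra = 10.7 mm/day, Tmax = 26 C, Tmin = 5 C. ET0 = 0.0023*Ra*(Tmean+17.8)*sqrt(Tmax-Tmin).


Tmean = (Tmax + Tmin)/2 = (26 + 5)/2 = 15.5
ET0 = 0.0023 * 10.7 * (15.5 + 17.8) * sqrt(26 - 5)
ET0 = 0.0023 * 10.7 * 33.3 * 4.582576

3.7555 mm/day


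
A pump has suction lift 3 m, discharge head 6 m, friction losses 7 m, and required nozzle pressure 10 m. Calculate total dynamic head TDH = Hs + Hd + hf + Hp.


TDH = Hs + Hd + hf + Hp = 3 + 6 + 7 + 10 = 26

26 m


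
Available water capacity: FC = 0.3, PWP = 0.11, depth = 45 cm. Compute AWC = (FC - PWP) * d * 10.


AWC = (FC - PWP) * d * 10
AWC = (0.3 - 0.11) * 45 * 10
AWC = 0.1900 * 45 * 10

85.5000 mm


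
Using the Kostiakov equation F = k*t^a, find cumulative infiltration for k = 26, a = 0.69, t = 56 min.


F = k * t^a = 26 * 56^0.69
F = 26 * 16.078656

418.0451 mm


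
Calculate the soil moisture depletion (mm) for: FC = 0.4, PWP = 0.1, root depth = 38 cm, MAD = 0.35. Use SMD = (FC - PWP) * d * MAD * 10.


SMD = (FC - PWP) * d * MAD * 10
SMD = (0.4 - 0.1) * 38 * 0.35 * 10
SMD = 0.3000 * 38 * 0.35 * 10

39.9000 mm


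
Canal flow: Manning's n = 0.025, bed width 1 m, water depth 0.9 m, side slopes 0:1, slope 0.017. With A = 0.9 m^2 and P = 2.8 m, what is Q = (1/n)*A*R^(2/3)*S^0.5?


R = A/P = 0.9/2.8 = 0.321429
Q = (1/0.025) * 0.9 * 0.321429^(2/3) * 0.017^0.5

2.2025 m^3/s


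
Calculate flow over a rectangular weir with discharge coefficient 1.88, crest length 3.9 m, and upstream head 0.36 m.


Q = C * L * H^(3/2) = 1.88 * 3.9 * 0.36^1.5 = 1.88 * 3.9 * 0.216000

1.5837 m^3/s


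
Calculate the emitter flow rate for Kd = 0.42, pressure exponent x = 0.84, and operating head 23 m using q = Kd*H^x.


q = Kd * H^x = 0.42 * 23^0.84 = 0.42 * 13.926801

5.8493 L/h


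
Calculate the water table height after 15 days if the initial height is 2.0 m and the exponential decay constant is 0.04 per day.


m = m0 * exp(-k*t)
m = 2.0 * exp(-0.04 * 15)
m = 2.0 * exp(-0.6000)

1.0976 m


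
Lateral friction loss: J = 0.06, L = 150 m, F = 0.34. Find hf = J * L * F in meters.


hf = J * L * F = 0.06 * 150 * 0.34 = 3.0600 m

3.0600 m


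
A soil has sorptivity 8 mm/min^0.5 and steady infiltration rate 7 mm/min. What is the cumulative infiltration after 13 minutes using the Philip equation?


F = S*sqrt(t) + A*t
F = 8*sqrt(13) + 7*13
F = 8*3.605551 + 91

119.8444 mm


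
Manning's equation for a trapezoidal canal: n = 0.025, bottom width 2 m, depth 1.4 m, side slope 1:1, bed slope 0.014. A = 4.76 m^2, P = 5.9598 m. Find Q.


R = A/P = 4.76/5.9598 = 0.798685
Q = (1/0.025) * 4.76 * 0.798685^(2/3) * 0.014^0.5

19.3931 m^3/s


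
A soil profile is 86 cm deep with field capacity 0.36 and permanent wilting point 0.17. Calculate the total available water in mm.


AWC = (FC - PWP) * d * 10
AWC = (0.36 - 0.17) * 86 * 10
AWC = 0.1900 * 86 * 10

163.4000 mm


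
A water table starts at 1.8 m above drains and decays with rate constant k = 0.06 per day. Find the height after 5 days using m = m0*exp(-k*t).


m = m0 * exp(-k*t)
m = 1.8 * exp(-0.06 * 5)
m = 1.8 * exp(-0.3000)

1.3335 m


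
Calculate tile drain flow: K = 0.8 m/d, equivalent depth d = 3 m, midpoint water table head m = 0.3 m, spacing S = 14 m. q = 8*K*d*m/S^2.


q = 8*K*d*m/S^2
q = 8*0.8*3*0.3/14^2
q = 5.7600 / 196

0.0294 m/d


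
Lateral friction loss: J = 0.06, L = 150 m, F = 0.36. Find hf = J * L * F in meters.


hf = J * L * F = 0.06 * 150 * 0.36 = 3.2400 m

3.2400 m


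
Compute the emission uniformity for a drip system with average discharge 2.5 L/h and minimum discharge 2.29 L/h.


EU = (q_min/q_avg)*100 = (2.29/2.5)*100 = 91.6000%

91.6000 %


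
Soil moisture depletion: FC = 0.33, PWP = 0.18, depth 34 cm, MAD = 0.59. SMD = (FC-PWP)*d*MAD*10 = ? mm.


SMD = (FC - PWP) * d * MAD * 10
SMD = (0.33 - 0.18) * 34 * 0.59 * 10
SMD = 0.1500 * 34 * 0.59 * 10

30.0900 mm


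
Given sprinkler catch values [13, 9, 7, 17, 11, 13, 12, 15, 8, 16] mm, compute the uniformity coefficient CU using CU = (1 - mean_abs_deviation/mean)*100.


mean = 12.100000 mm
MAD = 2.700000 mm
CU = (1 - 2.700000/12.100000)*100

77.6860 %


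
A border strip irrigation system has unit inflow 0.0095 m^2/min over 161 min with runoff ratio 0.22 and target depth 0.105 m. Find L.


L = q*t/((1+r)*Z)
L = 0.0095*161/((1+0.22)*0.105)
L = 1.5295/0.1281

11.9399 m


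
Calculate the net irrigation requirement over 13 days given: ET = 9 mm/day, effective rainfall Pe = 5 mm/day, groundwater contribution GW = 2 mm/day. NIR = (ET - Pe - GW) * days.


Daily deficit = ET - Pe - GW = 9 - 5 - 2 = 2 mm/day
NIR = 2 * 13 = 26 mm

26.0000 mm


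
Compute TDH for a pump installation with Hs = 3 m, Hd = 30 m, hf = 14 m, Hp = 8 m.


TDH = Hs + Hd + hf + Hp = 3 + 30 + 14 + 8 = 55

55 m
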